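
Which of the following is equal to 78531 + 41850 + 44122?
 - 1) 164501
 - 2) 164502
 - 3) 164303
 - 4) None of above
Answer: 4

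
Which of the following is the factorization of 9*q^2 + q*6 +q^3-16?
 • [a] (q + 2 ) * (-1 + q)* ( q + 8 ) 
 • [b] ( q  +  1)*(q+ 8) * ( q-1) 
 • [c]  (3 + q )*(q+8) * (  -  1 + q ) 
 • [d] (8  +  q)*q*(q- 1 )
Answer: a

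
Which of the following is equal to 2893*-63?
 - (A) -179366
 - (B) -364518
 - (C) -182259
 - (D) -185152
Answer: C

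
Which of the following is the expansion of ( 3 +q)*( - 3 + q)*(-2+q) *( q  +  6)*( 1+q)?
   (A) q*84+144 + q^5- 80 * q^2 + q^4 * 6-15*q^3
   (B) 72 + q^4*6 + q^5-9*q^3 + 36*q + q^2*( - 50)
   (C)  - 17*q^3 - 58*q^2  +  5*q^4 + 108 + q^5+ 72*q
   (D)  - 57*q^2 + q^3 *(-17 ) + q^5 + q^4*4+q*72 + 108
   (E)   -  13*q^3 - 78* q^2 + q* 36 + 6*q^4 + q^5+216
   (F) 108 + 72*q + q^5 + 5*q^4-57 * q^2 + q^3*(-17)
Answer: F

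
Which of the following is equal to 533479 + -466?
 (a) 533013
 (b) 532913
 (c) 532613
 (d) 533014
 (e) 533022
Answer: a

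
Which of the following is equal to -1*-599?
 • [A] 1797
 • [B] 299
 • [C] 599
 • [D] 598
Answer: C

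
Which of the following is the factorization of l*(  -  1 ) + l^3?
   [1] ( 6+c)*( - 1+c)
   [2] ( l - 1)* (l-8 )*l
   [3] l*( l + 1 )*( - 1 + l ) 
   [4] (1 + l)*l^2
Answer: 3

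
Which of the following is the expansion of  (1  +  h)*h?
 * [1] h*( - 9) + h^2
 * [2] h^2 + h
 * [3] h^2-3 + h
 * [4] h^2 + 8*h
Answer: 2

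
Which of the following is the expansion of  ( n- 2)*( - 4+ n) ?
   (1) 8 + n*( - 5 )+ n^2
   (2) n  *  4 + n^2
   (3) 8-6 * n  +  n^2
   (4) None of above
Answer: 3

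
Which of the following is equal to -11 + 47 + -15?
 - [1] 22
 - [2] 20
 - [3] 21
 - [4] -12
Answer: 3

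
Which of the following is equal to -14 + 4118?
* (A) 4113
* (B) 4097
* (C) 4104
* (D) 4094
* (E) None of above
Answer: C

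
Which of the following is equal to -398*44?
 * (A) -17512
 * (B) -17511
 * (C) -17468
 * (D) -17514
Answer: A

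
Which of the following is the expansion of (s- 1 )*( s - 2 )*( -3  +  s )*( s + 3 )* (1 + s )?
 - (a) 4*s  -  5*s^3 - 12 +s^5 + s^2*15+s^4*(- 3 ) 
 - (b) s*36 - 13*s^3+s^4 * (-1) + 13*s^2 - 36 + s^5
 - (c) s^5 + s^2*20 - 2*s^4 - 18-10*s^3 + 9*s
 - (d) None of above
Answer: c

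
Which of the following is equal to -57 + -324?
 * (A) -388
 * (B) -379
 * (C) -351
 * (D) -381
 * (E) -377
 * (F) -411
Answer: D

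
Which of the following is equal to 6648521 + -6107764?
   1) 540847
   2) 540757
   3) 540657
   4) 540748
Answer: 2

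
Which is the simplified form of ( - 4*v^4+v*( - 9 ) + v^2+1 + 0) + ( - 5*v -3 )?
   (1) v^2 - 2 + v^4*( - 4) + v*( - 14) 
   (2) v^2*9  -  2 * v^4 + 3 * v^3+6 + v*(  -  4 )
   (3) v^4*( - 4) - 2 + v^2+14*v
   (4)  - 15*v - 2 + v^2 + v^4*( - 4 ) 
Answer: 1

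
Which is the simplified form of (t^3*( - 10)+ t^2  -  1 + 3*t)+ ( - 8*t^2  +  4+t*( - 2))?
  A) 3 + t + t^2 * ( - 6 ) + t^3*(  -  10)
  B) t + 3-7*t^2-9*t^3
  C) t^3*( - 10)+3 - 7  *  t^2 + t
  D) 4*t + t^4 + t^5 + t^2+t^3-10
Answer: C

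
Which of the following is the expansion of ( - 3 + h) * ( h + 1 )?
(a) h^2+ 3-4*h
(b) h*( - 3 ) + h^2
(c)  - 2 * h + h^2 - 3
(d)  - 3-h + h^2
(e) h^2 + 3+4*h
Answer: c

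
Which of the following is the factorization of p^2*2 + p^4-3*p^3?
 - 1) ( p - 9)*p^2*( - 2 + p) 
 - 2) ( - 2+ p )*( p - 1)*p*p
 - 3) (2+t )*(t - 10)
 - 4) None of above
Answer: 2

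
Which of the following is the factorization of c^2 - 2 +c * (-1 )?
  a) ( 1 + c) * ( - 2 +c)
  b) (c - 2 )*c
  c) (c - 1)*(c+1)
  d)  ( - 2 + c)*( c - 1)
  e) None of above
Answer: a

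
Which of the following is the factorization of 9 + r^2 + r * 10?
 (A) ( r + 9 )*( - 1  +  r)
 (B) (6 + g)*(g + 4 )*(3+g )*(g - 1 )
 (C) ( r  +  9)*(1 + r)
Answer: C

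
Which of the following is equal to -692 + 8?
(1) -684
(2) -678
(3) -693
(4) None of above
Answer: 1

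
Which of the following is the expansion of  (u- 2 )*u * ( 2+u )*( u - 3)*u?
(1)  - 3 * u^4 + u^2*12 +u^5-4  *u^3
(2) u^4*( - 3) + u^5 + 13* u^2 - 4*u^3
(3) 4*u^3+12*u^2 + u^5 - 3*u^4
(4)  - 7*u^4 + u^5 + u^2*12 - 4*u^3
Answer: 1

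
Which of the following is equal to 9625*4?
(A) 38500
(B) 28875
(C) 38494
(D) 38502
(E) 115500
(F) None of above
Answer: A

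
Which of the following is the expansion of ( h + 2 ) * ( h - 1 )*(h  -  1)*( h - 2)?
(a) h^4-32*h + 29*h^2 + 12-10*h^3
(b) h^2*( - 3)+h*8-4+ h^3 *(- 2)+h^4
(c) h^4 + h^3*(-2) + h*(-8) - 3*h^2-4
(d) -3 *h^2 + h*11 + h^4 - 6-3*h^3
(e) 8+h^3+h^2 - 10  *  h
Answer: b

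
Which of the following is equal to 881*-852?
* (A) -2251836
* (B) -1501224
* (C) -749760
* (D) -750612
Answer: D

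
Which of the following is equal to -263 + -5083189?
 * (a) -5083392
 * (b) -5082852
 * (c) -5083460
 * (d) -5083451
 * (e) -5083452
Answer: e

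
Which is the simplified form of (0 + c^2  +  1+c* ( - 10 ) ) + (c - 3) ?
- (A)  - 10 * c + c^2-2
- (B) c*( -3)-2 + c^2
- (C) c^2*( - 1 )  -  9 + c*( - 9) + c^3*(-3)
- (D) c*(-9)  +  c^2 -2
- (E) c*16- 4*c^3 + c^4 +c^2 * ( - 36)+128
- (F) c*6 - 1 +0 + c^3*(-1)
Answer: D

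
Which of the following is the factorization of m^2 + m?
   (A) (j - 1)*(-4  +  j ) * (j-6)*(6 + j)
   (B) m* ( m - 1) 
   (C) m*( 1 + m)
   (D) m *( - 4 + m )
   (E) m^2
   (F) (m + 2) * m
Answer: C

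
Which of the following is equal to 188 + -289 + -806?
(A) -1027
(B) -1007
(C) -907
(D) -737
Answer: C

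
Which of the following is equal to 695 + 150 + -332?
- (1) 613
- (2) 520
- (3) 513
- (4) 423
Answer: 3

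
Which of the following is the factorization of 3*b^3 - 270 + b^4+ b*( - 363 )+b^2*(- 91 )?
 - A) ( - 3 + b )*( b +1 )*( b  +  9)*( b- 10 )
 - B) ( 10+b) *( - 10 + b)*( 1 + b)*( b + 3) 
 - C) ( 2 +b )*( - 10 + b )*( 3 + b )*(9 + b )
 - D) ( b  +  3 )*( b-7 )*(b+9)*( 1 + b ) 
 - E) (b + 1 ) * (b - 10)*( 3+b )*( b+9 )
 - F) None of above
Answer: E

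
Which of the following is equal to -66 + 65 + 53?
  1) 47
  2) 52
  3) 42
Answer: 2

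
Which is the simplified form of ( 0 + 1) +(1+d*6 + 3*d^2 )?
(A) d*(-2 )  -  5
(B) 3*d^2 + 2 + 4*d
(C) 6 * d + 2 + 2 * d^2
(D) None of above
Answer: D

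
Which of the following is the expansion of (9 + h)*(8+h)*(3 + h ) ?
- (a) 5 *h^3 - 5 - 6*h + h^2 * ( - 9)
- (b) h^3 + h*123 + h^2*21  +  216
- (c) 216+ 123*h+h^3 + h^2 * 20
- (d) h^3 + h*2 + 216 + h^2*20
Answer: c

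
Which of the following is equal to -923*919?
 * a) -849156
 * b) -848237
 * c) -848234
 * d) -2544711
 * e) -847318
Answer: b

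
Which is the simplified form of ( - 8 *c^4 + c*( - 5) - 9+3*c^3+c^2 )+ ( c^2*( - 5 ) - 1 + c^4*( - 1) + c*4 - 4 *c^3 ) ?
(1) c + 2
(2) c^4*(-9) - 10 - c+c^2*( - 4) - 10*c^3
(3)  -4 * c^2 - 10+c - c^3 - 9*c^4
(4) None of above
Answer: 4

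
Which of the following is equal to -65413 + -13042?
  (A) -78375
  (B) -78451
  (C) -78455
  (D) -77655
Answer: C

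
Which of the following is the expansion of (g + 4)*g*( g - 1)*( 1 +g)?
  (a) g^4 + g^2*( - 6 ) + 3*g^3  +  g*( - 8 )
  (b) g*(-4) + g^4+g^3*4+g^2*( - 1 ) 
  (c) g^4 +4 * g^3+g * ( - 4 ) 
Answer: b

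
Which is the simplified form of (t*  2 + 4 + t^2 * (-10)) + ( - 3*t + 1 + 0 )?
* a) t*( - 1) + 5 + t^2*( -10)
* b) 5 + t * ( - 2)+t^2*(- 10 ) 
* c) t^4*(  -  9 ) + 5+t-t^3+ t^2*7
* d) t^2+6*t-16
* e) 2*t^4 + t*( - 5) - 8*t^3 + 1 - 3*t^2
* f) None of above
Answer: a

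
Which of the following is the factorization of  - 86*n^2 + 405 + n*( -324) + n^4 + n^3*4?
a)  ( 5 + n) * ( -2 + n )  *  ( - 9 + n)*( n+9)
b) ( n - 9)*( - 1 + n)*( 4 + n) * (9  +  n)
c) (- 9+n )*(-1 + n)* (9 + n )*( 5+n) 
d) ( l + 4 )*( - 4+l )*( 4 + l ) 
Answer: c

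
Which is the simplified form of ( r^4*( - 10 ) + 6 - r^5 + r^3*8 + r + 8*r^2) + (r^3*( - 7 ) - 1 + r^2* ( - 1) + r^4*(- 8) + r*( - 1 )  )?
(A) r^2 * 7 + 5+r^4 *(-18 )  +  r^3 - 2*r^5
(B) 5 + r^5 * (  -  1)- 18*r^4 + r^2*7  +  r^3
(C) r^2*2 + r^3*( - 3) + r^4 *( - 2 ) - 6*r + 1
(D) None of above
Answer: B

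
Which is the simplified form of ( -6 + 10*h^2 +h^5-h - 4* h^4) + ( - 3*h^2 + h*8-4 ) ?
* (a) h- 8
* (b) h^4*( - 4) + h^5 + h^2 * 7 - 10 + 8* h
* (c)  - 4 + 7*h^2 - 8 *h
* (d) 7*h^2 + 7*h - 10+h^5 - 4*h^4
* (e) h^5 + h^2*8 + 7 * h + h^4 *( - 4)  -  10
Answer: d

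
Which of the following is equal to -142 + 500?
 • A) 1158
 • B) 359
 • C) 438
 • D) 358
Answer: D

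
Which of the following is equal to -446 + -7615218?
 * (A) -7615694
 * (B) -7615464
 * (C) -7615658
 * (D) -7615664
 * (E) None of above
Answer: D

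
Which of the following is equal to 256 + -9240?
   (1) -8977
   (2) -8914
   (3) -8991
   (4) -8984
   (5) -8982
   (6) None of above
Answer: 4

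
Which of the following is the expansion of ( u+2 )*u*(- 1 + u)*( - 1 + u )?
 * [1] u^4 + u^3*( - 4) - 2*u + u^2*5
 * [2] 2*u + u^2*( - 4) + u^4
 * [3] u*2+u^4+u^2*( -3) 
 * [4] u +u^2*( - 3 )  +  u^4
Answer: 3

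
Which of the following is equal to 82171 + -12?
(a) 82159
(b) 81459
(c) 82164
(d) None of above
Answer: a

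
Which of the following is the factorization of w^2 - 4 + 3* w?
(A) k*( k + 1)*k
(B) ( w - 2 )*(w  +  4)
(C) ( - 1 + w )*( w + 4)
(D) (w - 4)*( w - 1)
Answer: C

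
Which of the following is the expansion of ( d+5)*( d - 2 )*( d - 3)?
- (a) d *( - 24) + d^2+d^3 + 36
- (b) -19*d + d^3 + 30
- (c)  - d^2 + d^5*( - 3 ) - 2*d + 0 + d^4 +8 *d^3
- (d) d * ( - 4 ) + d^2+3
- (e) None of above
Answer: b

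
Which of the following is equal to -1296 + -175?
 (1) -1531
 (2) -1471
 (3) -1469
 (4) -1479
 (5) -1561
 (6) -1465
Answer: 2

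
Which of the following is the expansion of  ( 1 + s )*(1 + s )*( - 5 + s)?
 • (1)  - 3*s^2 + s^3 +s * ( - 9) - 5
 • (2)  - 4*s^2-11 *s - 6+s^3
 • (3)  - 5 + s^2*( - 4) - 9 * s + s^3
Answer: 1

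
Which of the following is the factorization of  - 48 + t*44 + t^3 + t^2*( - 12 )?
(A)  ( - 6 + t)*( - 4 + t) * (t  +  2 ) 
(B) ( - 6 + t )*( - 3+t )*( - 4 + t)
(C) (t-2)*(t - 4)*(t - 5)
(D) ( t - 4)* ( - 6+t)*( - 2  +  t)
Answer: D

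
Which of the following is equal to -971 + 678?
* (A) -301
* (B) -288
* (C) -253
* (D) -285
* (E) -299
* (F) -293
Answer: F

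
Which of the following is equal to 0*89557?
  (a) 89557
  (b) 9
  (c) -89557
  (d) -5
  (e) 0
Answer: e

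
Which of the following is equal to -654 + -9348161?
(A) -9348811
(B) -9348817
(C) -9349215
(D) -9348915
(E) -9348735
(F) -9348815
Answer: F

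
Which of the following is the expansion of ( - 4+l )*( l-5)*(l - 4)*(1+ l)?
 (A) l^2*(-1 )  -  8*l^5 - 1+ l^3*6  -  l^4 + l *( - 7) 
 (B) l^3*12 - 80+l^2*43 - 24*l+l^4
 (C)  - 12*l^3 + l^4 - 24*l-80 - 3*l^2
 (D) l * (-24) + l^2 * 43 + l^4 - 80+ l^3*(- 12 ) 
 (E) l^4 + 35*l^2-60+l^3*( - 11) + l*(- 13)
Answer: D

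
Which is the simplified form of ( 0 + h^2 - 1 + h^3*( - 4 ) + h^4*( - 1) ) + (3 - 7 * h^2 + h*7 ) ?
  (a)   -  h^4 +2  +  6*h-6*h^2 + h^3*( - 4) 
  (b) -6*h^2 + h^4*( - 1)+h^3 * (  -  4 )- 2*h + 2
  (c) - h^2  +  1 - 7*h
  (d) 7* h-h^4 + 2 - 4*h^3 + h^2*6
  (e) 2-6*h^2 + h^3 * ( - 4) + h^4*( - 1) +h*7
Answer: e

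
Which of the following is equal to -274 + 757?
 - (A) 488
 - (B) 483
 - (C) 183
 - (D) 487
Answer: B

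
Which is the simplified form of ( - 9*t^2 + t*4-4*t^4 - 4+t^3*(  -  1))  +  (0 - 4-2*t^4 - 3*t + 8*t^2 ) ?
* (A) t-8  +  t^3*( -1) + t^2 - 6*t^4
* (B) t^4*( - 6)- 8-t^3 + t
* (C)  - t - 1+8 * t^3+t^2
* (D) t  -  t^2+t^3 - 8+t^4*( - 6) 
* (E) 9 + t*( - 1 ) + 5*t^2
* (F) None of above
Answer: F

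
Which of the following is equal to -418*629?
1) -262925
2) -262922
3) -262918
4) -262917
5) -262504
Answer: 2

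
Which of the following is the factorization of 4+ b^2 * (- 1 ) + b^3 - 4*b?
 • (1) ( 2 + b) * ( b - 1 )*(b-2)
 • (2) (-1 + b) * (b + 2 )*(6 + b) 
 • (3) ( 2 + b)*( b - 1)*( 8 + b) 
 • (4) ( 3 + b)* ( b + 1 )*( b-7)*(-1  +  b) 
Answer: 1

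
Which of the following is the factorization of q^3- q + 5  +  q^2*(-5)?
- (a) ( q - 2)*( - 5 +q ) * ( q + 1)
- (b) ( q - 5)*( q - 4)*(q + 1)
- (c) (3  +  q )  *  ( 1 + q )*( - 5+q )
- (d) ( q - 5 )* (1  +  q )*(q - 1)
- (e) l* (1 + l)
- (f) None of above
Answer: d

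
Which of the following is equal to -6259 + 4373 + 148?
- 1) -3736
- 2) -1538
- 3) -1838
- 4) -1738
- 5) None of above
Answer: 4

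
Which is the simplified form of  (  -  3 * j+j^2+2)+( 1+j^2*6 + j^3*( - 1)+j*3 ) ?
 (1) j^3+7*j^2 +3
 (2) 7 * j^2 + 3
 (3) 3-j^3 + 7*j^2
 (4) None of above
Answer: 3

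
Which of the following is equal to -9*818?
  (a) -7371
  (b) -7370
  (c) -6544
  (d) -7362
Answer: d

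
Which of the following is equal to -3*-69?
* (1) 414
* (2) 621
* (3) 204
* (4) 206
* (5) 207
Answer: 5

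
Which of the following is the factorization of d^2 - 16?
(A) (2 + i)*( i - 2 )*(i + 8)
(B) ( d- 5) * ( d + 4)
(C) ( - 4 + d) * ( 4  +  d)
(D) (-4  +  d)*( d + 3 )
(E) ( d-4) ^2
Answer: C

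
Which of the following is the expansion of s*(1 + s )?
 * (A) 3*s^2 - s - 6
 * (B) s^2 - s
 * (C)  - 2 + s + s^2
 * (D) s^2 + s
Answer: D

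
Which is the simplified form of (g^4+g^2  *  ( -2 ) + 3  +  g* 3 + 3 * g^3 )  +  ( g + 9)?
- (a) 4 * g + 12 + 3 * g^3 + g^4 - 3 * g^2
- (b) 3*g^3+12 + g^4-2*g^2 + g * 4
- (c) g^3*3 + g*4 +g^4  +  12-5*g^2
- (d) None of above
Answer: b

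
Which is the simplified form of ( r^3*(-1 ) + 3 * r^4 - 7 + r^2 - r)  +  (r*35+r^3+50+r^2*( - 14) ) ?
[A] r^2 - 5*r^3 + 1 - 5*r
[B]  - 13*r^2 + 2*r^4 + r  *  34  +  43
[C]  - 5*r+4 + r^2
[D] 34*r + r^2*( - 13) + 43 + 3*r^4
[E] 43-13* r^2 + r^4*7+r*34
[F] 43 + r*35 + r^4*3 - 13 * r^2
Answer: D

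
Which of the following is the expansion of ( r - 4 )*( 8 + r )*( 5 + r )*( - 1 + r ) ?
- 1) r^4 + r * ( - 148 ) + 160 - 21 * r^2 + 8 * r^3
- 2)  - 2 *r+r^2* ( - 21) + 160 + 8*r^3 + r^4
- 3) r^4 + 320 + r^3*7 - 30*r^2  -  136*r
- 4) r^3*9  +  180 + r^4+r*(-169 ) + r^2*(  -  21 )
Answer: 1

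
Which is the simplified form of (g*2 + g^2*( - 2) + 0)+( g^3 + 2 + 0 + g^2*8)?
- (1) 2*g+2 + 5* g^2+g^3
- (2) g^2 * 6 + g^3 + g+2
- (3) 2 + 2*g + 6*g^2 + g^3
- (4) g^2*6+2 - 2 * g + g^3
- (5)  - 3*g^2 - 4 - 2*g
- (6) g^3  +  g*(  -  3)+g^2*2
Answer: 3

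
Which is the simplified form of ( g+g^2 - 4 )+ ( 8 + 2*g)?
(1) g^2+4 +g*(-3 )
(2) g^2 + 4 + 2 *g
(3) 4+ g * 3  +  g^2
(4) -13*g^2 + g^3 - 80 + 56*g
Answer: 3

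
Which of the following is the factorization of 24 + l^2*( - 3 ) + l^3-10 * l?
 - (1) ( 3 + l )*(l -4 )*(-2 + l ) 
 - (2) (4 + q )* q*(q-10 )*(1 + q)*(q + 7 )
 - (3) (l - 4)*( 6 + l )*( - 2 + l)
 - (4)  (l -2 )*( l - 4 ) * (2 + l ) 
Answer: 1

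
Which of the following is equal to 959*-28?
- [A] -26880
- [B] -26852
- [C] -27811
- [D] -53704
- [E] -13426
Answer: B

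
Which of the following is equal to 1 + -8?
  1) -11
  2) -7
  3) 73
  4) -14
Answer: 2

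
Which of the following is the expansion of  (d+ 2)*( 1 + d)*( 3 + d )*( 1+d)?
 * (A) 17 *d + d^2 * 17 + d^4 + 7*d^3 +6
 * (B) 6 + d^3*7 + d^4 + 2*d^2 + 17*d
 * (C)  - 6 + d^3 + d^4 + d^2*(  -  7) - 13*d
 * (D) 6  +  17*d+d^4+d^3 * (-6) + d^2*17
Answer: A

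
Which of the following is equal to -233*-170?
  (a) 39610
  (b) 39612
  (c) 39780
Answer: a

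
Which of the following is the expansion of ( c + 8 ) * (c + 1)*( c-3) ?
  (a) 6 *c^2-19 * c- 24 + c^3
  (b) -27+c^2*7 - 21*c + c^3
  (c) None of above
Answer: a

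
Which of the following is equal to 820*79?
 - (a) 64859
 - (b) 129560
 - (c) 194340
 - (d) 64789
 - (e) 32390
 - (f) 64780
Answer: f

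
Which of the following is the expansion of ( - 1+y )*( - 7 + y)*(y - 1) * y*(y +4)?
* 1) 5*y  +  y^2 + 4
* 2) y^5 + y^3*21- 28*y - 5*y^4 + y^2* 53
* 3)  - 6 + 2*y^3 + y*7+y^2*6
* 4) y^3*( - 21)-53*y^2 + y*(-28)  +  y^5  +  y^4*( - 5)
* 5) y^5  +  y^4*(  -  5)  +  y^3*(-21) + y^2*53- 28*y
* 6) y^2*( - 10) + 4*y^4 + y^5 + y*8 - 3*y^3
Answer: 5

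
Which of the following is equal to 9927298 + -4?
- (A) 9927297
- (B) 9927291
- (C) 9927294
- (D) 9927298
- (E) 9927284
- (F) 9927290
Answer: C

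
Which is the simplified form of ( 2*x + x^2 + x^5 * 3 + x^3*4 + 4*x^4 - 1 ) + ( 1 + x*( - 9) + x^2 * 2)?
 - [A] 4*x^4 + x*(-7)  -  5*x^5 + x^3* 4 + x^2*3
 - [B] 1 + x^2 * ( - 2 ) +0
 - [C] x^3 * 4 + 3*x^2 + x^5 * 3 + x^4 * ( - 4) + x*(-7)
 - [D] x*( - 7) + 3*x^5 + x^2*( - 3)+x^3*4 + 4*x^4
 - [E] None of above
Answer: E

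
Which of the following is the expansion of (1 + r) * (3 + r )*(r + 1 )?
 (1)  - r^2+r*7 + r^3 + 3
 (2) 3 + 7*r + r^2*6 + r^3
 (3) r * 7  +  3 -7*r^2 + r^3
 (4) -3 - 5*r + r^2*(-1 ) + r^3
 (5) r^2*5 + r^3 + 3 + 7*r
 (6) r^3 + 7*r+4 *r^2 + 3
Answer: 5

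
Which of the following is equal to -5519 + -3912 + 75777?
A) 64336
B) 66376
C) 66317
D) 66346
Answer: D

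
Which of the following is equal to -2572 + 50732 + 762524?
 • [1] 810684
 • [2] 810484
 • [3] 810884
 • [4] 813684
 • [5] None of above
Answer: 1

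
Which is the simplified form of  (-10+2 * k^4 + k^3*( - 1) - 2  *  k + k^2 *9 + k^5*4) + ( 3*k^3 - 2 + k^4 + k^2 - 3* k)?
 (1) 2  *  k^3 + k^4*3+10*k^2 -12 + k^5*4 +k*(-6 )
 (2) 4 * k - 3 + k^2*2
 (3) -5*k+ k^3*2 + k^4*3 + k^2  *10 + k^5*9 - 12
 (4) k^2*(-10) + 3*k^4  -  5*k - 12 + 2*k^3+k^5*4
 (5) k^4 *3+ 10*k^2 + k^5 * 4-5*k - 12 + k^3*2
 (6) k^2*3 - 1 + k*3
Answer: 5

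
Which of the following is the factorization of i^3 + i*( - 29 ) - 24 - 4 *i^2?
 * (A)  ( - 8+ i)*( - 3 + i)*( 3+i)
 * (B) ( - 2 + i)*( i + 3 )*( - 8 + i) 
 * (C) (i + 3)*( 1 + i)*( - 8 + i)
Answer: C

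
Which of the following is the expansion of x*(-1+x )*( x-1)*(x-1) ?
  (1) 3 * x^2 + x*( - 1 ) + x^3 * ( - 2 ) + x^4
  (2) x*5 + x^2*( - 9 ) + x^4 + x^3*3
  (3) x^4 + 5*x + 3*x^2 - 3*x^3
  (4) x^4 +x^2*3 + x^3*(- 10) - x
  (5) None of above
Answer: 5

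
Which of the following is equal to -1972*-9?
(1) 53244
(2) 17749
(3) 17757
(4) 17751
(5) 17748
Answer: 5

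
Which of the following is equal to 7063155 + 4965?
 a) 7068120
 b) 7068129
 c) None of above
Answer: a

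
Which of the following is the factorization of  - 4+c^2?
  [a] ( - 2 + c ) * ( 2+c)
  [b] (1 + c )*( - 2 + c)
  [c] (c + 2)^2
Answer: a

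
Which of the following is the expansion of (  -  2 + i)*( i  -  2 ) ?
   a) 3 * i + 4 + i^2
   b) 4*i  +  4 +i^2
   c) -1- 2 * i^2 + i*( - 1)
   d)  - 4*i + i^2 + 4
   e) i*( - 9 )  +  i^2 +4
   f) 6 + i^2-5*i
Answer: d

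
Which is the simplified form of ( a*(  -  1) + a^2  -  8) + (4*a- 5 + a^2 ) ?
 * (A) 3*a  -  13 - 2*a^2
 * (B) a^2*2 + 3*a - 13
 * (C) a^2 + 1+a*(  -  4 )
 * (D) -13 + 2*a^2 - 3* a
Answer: B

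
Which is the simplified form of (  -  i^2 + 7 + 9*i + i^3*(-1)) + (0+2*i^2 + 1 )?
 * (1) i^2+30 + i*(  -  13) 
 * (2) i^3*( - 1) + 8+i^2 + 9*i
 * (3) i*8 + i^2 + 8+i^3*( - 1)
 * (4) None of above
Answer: 2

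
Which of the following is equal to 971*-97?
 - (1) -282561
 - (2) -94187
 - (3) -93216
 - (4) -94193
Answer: 2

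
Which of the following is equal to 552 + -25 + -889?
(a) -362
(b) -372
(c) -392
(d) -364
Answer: a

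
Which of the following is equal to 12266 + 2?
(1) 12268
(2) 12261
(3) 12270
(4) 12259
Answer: 1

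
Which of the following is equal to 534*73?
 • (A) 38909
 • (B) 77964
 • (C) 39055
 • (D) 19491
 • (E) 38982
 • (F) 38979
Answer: E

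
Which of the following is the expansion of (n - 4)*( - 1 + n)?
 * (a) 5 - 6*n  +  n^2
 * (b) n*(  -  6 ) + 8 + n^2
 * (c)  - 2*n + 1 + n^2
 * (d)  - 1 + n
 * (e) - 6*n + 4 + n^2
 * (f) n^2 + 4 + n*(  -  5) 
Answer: f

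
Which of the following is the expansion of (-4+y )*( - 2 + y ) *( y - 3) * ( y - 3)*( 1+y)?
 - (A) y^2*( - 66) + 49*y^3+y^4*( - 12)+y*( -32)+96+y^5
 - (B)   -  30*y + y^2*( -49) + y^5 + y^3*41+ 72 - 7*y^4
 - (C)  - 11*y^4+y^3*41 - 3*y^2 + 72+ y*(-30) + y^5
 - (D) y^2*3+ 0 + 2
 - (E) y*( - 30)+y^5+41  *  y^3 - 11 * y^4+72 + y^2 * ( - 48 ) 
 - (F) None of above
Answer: F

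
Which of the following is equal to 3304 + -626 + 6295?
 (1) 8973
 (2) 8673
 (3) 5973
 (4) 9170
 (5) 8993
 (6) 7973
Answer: 1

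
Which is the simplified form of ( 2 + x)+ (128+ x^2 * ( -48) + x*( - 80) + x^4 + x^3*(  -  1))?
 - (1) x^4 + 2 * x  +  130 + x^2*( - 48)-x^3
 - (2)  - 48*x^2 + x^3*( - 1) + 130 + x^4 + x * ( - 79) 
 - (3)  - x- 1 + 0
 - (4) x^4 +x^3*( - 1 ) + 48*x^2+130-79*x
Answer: 2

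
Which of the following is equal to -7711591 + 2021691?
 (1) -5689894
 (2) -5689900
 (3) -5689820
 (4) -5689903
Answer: 2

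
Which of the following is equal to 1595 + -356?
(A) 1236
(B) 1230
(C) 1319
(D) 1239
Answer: D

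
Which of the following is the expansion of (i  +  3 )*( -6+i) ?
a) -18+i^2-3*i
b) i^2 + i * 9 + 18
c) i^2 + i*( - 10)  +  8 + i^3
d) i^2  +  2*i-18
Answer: a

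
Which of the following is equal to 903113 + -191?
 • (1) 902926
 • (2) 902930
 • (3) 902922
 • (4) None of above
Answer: 3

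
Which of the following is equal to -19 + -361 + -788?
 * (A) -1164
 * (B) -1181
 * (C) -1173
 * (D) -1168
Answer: D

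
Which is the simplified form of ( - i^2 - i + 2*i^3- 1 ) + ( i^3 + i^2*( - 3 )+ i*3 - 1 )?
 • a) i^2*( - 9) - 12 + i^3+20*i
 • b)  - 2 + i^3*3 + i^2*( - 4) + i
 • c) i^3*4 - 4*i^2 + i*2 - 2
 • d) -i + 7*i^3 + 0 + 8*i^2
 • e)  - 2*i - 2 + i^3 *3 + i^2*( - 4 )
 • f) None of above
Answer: f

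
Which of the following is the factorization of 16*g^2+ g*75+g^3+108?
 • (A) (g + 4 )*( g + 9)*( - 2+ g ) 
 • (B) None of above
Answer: B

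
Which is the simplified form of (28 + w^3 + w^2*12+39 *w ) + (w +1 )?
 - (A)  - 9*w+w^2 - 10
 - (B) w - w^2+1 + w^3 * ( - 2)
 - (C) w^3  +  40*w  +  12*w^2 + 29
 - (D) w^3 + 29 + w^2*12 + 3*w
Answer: C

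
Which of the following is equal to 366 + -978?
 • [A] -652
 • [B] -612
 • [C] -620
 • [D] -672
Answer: B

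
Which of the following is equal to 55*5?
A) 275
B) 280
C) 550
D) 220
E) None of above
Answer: A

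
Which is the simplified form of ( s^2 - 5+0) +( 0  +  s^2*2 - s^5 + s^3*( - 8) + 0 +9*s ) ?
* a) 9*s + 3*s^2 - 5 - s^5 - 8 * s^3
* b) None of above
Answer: a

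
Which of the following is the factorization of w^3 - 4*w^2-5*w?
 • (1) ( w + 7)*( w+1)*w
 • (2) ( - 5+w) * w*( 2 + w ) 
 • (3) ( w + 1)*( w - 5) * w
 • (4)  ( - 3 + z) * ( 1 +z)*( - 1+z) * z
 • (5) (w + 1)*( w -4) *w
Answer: 3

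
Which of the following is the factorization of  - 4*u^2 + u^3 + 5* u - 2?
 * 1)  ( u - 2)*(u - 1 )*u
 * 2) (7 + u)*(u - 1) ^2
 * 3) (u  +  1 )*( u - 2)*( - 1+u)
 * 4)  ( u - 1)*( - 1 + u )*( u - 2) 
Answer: 4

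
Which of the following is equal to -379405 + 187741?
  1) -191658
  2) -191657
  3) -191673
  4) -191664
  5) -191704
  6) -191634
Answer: 4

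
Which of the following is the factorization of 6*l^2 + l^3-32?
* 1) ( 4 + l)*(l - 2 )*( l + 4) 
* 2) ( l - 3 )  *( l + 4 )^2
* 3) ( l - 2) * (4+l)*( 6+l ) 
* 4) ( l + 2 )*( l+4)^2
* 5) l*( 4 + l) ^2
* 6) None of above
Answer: 1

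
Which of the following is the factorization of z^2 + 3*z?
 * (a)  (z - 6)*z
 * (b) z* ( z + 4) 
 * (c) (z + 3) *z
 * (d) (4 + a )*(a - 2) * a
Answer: c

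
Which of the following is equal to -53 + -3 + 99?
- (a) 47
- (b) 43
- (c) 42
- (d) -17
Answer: b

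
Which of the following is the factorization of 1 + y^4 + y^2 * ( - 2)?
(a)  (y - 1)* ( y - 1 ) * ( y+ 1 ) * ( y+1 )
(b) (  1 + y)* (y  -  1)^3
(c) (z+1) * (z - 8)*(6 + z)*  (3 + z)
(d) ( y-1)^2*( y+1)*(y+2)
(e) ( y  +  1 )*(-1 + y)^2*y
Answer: a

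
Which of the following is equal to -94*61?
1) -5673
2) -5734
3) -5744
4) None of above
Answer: 2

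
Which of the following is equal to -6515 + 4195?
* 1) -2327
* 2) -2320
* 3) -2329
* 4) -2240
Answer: 2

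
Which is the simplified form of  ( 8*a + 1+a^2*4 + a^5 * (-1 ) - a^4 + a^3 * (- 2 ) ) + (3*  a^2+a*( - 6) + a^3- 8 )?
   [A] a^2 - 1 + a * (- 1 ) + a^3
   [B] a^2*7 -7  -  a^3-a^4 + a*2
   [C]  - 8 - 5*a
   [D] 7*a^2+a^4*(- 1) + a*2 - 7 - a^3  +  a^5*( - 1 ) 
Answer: D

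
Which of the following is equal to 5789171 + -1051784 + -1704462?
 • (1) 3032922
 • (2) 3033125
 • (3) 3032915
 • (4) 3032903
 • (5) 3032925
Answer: 5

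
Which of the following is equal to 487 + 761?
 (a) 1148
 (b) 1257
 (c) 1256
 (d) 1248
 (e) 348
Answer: d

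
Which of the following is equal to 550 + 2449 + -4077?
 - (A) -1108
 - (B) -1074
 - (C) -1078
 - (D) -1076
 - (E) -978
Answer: C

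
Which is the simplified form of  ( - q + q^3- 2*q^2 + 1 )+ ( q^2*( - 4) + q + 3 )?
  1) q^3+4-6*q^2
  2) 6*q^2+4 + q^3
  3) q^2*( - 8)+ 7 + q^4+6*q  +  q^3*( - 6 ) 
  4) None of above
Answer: 1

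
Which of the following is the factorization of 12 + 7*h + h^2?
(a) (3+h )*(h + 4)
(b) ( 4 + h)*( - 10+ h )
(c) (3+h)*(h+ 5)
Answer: a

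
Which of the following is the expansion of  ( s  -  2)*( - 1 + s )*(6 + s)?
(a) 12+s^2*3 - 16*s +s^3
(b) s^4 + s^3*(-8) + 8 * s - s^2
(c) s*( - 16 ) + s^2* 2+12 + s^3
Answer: a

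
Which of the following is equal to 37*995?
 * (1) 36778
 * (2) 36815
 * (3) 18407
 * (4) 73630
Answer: 2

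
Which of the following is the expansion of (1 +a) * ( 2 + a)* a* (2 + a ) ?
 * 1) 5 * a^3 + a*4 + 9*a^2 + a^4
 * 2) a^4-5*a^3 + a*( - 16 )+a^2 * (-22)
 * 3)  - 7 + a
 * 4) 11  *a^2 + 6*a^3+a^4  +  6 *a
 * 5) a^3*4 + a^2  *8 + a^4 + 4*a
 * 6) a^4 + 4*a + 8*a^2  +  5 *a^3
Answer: 6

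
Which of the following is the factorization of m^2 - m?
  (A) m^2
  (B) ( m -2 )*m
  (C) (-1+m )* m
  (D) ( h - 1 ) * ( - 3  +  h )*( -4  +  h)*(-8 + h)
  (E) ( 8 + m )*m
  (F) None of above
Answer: C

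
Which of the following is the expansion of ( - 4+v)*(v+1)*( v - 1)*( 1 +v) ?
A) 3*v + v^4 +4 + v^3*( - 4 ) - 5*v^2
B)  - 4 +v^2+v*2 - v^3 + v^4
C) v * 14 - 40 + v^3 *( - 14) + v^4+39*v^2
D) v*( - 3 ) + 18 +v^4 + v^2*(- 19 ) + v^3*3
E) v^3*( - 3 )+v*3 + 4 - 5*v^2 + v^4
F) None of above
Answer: E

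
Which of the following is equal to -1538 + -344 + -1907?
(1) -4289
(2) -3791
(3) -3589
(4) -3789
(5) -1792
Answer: 4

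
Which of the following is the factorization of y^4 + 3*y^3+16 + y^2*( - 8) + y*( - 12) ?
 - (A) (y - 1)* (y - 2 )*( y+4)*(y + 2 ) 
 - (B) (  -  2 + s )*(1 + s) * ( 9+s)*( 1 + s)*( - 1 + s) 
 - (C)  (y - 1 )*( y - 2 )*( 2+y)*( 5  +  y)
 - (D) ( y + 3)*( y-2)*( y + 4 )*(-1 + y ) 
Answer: A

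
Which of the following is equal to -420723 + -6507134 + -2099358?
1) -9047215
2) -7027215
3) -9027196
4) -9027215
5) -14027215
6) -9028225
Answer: 4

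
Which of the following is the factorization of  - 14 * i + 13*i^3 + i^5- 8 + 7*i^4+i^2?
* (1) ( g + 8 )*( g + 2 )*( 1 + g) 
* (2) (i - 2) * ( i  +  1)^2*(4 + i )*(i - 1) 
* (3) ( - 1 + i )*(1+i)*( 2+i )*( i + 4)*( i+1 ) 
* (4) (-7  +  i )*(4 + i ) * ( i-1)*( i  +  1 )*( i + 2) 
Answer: 3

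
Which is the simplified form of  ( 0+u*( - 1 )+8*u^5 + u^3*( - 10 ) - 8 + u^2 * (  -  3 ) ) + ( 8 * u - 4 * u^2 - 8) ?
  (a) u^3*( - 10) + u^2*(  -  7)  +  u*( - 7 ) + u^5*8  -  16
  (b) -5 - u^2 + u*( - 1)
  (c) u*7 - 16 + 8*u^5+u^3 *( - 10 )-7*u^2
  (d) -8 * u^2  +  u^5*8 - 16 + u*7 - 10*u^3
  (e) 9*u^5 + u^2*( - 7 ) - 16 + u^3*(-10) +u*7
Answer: c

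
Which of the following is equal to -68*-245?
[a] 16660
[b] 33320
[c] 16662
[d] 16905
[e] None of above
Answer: a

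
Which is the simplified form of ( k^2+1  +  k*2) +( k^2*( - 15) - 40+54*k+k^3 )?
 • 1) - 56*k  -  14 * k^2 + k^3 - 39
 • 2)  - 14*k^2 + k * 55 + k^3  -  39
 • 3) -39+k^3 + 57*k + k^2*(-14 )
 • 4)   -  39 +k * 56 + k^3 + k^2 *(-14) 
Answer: 4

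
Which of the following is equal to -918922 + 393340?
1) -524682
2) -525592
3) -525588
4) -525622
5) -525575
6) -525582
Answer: 6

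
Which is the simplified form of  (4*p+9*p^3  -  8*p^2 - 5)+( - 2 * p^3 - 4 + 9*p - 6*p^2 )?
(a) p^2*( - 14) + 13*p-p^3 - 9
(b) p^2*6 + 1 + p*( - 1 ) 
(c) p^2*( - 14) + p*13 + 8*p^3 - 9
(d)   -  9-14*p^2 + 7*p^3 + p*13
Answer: d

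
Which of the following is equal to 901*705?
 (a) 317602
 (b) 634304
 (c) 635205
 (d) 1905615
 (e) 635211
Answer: c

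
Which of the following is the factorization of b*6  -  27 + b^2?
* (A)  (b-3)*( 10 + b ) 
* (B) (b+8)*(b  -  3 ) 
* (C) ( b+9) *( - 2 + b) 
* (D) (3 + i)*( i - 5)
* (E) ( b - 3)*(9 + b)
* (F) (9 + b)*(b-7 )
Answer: E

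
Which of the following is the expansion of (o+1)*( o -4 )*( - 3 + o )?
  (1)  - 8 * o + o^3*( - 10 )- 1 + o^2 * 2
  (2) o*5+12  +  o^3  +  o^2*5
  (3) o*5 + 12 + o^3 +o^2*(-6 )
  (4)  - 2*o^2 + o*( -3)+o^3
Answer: 3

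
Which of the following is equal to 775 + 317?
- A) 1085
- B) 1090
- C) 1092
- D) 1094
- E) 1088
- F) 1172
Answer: C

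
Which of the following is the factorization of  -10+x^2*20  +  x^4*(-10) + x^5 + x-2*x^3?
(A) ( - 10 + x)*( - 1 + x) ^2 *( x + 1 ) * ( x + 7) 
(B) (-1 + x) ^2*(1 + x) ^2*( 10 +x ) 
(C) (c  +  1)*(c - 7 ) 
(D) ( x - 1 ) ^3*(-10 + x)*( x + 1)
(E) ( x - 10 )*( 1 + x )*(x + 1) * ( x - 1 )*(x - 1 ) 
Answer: E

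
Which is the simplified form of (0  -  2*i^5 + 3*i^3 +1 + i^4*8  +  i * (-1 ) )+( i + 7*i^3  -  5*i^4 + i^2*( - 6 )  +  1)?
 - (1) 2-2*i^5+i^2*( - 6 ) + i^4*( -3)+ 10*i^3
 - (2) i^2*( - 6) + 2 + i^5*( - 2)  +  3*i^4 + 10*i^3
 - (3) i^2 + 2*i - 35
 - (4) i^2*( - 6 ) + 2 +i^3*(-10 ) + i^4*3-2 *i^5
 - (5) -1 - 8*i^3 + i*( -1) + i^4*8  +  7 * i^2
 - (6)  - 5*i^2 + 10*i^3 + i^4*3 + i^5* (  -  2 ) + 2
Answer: 2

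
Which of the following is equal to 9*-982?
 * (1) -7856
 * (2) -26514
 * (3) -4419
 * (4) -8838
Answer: 4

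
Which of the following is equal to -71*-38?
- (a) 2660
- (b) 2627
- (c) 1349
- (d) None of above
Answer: d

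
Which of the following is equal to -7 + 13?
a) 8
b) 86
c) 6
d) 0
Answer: c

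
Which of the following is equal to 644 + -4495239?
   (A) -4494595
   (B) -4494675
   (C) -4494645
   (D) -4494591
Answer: A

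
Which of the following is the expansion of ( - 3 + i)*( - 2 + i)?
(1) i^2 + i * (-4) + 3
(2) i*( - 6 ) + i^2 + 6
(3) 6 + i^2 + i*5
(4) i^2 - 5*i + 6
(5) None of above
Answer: 4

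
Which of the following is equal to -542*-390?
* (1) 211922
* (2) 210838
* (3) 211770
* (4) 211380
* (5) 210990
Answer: 4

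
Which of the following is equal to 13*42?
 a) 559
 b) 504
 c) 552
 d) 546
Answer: d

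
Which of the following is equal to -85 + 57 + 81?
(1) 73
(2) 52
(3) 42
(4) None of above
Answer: 4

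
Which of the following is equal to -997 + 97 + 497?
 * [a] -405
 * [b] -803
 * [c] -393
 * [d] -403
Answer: d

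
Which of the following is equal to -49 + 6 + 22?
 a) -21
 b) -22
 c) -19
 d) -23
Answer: a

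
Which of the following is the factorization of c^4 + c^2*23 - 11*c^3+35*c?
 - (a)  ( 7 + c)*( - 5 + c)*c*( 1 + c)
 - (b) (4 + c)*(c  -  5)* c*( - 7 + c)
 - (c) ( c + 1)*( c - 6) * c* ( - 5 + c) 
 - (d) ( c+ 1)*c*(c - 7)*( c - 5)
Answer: d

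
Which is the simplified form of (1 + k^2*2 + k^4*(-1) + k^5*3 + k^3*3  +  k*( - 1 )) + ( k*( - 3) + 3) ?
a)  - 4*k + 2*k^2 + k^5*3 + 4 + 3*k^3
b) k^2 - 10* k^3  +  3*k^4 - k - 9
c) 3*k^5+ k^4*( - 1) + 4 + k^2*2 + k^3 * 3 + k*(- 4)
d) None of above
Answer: c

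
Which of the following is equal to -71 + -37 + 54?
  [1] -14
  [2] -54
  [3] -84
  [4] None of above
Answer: 2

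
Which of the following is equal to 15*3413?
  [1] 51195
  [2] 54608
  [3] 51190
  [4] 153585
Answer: 1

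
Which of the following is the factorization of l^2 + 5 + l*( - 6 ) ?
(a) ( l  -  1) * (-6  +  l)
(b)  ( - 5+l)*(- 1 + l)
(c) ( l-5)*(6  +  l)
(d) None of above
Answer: b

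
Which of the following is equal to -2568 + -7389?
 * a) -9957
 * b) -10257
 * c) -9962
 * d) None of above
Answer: a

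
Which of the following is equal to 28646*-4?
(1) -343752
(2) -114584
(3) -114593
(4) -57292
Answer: 2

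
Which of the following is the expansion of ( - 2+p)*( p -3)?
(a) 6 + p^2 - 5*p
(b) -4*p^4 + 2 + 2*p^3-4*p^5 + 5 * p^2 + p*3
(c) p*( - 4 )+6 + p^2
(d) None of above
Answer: a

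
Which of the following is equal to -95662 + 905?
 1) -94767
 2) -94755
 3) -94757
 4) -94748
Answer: 3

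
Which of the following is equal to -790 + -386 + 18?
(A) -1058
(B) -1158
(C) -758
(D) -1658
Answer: B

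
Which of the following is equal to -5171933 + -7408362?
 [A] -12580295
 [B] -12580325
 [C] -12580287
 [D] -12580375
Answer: A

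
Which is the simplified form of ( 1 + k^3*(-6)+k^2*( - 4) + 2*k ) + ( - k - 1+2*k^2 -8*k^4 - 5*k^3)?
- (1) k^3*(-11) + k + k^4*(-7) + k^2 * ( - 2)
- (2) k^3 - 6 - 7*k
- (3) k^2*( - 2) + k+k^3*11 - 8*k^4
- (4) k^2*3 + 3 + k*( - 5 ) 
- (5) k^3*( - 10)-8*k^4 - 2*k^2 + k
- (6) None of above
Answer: 6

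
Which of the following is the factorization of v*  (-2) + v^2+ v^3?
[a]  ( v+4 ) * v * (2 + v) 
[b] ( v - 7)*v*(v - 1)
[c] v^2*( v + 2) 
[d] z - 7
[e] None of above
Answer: e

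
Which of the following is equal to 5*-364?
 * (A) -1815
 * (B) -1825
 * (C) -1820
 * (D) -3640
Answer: C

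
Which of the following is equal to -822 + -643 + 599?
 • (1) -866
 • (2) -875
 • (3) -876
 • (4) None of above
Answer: 1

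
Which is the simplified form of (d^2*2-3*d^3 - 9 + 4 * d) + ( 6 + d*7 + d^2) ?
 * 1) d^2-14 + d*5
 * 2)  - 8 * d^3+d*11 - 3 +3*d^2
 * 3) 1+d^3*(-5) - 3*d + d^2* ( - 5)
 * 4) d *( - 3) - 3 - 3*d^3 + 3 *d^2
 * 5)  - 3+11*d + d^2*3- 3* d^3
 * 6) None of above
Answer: 5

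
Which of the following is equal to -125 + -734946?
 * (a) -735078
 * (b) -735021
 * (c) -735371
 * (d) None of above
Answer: d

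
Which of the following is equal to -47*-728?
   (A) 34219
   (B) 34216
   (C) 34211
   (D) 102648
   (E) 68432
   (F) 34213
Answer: B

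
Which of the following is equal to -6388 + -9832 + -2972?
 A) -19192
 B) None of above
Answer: A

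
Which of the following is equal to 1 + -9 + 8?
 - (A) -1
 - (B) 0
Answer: B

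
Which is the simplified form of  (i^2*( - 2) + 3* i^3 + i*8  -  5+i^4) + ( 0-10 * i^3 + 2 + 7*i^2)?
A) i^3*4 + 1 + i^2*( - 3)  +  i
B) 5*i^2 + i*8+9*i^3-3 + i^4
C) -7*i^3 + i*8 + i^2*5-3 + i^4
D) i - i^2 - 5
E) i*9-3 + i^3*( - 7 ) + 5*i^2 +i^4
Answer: C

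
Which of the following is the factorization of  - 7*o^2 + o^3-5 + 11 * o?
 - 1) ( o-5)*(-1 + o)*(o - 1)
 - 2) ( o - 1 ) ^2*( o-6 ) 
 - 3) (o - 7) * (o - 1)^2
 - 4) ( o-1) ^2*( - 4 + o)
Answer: 1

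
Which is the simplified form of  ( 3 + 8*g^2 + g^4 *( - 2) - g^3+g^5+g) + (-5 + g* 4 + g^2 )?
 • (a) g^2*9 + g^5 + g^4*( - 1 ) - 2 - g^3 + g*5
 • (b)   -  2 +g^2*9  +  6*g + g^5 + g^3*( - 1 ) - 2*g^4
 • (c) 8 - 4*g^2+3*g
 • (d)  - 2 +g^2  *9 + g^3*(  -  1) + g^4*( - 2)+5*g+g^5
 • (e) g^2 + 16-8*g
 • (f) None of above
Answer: d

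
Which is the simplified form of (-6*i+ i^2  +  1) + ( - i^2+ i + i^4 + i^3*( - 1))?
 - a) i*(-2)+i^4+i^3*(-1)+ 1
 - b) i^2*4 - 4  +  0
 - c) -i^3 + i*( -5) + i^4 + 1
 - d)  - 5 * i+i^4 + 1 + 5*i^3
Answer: c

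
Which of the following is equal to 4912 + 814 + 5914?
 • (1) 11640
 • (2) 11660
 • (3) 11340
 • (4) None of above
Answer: 1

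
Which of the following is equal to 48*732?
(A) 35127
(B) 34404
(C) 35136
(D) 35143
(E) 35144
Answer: C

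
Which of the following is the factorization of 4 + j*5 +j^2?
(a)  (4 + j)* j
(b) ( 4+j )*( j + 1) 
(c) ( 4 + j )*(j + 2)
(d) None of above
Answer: b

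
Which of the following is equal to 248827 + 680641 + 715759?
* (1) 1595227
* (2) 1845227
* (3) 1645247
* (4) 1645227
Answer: 4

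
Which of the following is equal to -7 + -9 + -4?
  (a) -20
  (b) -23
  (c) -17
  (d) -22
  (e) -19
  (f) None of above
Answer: a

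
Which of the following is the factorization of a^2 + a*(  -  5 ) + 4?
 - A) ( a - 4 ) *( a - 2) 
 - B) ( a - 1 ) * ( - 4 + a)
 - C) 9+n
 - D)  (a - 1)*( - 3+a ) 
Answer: B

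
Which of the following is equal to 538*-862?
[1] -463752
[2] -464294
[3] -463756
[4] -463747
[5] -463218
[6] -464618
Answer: 3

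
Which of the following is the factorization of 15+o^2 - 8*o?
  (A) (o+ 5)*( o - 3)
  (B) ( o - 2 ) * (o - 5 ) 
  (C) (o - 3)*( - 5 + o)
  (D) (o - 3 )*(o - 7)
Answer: C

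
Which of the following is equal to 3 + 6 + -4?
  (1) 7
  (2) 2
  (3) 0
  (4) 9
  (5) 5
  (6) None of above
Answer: 5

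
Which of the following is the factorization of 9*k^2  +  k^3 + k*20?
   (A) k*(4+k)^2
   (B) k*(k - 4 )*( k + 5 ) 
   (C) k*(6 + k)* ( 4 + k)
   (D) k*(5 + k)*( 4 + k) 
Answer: D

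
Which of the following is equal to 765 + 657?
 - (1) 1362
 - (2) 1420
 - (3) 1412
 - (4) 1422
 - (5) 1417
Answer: 4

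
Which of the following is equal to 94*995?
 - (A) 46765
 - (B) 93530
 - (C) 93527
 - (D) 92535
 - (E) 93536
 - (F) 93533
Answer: B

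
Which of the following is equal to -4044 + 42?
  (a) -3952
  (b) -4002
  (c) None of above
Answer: b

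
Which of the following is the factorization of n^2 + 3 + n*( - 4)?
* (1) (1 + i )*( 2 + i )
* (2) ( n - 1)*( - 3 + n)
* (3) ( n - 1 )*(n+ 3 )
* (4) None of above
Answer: 2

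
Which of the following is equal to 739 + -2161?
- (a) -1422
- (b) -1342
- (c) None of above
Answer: a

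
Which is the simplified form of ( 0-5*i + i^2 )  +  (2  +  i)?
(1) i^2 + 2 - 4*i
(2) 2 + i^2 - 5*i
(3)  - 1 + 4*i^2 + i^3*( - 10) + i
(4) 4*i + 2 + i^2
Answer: 1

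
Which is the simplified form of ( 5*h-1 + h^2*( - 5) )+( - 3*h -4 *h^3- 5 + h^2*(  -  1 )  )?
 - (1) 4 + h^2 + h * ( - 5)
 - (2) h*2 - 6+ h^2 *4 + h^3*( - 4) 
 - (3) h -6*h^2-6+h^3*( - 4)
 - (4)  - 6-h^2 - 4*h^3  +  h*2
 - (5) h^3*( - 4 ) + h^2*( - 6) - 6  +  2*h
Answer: 5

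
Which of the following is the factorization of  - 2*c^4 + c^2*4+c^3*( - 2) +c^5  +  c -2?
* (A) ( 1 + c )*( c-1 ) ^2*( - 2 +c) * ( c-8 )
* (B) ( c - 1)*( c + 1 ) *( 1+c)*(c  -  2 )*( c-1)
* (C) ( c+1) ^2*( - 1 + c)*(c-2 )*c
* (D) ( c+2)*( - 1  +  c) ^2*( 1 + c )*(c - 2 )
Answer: B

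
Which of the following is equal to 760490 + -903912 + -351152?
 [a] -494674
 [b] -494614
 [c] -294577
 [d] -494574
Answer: d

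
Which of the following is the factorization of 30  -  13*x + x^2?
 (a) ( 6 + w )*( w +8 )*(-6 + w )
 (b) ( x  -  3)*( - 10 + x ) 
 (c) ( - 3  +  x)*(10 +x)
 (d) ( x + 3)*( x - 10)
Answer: b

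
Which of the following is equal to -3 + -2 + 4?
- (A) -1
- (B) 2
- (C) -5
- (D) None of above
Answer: A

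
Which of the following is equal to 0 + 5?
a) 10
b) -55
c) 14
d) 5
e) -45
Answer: d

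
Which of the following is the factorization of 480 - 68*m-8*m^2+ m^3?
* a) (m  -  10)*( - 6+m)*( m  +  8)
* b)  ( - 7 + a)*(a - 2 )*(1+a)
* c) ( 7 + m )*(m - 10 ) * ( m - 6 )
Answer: a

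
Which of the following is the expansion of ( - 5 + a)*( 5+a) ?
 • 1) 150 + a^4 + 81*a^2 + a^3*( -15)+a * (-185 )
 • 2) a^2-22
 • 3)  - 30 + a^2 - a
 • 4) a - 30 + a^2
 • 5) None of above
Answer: 5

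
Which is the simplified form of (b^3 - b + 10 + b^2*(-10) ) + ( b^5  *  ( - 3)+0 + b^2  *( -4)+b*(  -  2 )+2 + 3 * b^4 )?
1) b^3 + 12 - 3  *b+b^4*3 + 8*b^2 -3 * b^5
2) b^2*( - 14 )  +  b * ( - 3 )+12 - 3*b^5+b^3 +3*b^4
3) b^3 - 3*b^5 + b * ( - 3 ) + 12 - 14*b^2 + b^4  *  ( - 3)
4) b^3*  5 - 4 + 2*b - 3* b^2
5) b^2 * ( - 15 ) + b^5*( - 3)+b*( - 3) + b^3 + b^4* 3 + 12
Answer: 2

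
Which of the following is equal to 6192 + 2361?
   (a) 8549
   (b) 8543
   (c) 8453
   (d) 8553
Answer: d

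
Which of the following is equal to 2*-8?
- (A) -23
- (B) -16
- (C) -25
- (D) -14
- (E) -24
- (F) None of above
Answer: B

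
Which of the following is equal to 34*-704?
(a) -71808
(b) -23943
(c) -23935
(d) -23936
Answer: d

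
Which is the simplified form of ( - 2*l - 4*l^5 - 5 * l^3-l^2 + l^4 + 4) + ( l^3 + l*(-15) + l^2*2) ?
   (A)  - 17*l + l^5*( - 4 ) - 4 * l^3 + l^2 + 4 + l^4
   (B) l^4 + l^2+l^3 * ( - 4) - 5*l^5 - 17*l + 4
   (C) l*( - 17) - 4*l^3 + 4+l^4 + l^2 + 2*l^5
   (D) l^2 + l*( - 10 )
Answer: A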